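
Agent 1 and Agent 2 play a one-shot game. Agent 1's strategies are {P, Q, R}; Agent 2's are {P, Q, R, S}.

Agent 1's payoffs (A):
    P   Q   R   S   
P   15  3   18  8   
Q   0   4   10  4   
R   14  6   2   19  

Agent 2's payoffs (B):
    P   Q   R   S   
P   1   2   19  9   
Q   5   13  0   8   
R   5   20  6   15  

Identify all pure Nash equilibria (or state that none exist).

A profile is a Nash equilibrium when each player is best-responding to the other.
Agent 1's best responses — vs P: P (payoff 15); vs Q: R (payoff 6); vs R: P (payoff 18); vs S: R (payoff 19).
Agent 2's best responses — vs P: R (payoff 19); vs Q: Q (payoff 13); vs R: Q (payoff 20).
Mutual best responses occur at (P, R) and (R, Q); at each, neither player gains by switching.

(P, R) and (R, Q)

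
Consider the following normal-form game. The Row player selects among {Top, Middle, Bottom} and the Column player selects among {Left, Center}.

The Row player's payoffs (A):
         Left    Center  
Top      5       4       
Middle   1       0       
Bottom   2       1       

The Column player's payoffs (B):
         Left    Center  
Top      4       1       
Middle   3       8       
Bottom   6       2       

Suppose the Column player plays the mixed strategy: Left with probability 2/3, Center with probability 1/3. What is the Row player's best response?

Compute the Row player's expected payoff from each pure strategy against the given mix.
Top: (2/3)·5 + (1/3)·4 = 14/3
Middle: (2/3)·1 + (1/3)·0 = 2/3
Bottom: (2/3)·2 + (1/3)·1 = 5/3
Highest expected payoff is 14/3, from Top.

Top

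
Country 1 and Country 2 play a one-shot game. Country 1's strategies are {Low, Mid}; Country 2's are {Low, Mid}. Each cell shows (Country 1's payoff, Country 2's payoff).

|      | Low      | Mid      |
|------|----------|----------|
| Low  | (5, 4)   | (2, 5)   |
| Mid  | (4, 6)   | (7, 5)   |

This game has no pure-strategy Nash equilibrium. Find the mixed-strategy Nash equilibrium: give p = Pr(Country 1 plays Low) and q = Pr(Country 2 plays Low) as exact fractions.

Each player's mixing probability is pinned down by making the *other* player indifferent.
Country 2 indifferent between Low and Mid: p·4 + (1−p)·6 = p·5 + (1−p)·5 ⟹ 6 + (-2)p = 5 + 0p ⟹ p = 1/2.
Country 1 indifferent between Low and Mid: q·5 + (1−q)·2 = q·4 + (1−q)·7 ⟹ 2 + 3q = 7 + (-3)q ⟹ q = 5/6.

p = 1/2, q = 5/6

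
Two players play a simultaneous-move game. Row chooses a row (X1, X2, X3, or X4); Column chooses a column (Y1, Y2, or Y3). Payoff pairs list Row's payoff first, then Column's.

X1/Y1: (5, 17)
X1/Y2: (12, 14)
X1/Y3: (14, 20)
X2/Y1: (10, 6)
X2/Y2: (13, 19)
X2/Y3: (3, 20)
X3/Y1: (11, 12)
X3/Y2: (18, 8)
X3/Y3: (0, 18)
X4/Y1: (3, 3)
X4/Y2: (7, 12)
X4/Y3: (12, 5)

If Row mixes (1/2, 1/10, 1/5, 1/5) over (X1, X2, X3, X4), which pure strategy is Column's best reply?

Column's best reply maximizes expected payoff against the mix.
Y1: (1/2)·17 + (1/10)·6 + (1/5)·12 + (1/5)·3 = 121/10
Y2: (1/2)·14 + (1/10)·19 + (1/5)·8 + (1/5)·12 = 129/10
Y3: (1/2)·20 + (1/10)·20 + (1/5)·18 + (1/5)·5 = 83/5
Highest expected payoff is 83/5, from Y3.

Y3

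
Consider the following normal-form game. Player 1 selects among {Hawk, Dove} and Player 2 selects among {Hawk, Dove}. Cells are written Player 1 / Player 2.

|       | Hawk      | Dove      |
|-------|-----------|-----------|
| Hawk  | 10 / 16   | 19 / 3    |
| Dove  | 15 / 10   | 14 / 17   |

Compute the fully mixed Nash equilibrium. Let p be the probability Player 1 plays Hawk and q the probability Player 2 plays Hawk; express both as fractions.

p = 7/20, q = 1/2

In a mixed NE each player is indifferent between their pure strategies, so the opponent's mix sets the indifference.
Player 2 indifferent between Hawk and Dove: p·16 + (1−p)·10 = p·3 + (1−p)·17 ⟹ 10 + 6p = 17 + (-14)p ⟹ p = 7/20.
Player 1 indifferent between Hawk and Dove: q·10 + (1−q)·19 = q·15 + (1−q)·14 ⟹ 19 + (-9)q = 14 + 1q ⟹ q = 1/2.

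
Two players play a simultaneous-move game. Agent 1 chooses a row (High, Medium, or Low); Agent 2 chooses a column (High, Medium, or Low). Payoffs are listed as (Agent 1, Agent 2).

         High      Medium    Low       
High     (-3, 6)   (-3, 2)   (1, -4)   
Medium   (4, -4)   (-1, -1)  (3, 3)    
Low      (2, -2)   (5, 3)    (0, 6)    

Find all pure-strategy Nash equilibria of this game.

Find each player's best response to every opponent strategy; NE are the intersections.
Agent 1's best responses — vs High: Medium (payoff 4); vs Medium: Low (payoff 5); vs Low: Medium (payoff 3).
Agent 2's best responses — vs High: High (payoff 6); vs Medium: Low (payoff 3); vs Low: Low (payoff 6).
The only mutual best response is (Medium, Low); neither player gains by switching there.

(Medium, Low)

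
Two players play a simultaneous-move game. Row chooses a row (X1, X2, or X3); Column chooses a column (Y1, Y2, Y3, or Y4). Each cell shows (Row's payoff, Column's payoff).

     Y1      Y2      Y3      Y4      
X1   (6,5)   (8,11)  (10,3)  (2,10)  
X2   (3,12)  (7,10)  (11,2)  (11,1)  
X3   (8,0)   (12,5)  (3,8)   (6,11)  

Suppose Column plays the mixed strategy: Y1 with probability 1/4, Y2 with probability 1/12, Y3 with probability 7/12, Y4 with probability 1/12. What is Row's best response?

Compute Row's expected payoff from each pure strategy against the given mix.
X1: (1/4)·6 + (1/12)·8 + (7/12)·10 + (1/12)·2 = 49/6
X2: (1/4)·3 + (1/12)·7 + (7/12)·11 + (1/12)·11 = 26/3
X3: (1/4)·8 + (1/12)·12 + (7/12)·3 + (1/12)·6 = 21/4
Highest expected payoff is 26/3, from X2.

X2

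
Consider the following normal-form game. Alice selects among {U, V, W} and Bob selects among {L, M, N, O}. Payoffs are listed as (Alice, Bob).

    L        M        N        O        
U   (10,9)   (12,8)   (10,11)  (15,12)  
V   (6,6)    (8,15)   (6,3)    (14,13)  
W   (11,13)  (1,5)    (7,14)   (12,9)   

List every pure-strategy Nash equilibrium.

Find each player's best response to every opponent strategy; NE are the intersections.
Alice's best responses — vs L: W (payoff 11); vs M: U (payoff 12); vs N: U (payoff 10); vs O: U (payoff 15).
Bob's best responses — vs U: O (payoff 12); vs V: M (payoff 15); vs W: N (payoff 14).
The only mutual best response is (U, O); neither player gains by switching there.

(U, O)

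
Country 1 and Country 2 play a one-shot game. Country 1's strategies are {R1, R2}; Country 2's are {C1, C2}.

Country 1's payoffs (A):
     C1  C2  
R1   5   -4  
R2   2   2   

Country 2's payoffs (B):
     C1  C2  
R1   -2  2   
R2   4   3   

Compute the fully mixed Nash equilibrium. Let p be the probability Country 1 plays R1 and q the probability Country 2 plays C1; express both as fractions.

p = 1/5, q = 2/3

In a mixed NE each player is indifferent between their pure strategies, so the opponent's mix sets the indifference.
Country 2 indifferent between C1 and C2: p·(-2) + (1−p)·4 = p·2 + (1−p)·3 ⟹ 4 + (-6)p = 3 + (-1)p ⟹ p = 1/5.
Country 1 indifferent between R1 and R2: q·5 + (1−q)·(-4) = q·2 + (1−q)·2 ⟹ (-4) + 9q = 2 + 0q ⟹ q = 2/3.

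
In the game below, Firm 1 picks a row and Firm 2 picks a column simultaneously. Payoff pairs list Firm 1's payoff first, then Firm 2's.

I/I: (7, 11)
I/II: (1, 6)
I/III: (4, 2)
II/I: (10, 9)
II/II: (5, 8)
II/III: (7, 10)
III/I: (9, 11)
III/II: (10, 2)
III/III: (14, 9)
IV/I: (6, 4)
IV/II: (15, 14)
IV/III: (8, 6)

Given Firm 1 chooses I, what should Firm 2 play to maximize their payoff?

I

With Firm 1 fixed at I, Firm 2's payoffs are: I → 11, II → 6, III → 2.
The maximum is 11, achieved by I.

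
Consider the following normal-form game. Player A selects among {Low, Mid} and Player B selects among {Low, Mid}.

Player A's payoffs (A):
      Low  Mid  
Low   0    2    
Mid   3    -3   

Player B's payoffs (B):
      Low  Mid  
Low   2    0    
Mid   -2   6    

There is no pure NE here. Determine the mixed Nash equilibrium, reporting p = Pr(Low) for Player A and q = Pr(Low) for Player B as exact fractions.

In a mixed NE each player is indifferent between their pure strategies, so the opponent's mix sets the indifference.
Player B indifferent between Low and Mid: p·2 + (1−p)·(-2) = p·0 + (1−p)·6 ⟹ (-2) + 4p = 6 + (-6)p ⟹ p = 4/5.
Player A indifferent between Low and Mid: q·0 + (1−q)·2 = q·3 + (1−q)·(-3) ⟹ 2 + (-2)q = (-3) + 6q ⟹ q = 5/8.

p = 4/5, q = 5/8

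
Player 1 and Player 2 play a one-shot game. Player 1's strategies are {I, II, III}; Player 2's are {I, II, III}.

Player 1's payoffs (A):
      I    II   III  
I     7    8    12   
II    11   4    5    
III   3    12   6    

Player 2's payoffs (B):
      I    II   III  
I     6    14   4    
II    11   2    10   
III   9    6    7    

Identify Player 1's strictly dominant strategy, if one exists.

Check whether one of Player 1's strategies beats all alternatives regardless of what the opponent does.
I is not dominant: against I, II gives 11 > 7.
II is not dominant: against II, I gives 8 > 4.
III is not dominant: against I, I gives 7 > 3.
No single strategy is best against every opponent action.

None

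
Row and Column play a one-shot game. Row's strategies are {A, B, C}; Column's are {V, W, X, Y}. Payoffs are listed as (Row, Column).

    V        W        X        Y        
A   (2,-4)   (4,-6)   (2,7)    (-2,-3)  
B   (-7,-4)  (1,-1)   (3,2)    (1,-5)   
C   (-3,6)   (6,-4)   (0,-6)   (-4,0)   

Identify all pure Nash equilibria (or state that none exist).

(B, X)

Check mutual best responses: a cell is a NE iff neither player can gain by unilaterally deviating.
Row's best responses — vs V: A (payoff 2); vs W: C (payoff 6); vs X: B (payoff 3); vs Y: B (payoff 1).
Column's best responses — vs A: X (payoff 7); vs B: X (payoff 2); vs C: V (payoff 6).
The only mutual best response is (B, X); neither player gains by switching there.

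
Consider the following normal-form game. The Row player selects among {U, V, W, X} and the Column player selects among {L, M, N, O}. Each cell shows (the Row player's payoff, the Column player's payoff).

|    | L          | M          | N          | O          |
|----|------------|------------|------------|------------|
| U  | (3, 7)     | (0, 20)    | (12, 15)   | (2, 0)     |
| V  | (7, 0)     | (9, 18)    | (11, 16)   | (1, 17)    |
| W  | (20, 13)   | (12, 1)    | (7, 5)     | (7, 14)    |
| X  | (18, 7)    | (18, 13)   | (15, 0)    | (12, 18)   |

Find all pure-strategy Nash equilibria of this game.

Find each player's best response to every opponent strategy; NE are the intersections.
The Row player's best responses — vs L: W (payoff 20); vs M: X (payoff 18); vs N: X (payoff 15); vs O: X (payoff 12).
The Column player's best responses — vs U: M (payoff 20); vs V: M (payoff 18); vs W: O (payoff 14); vs X: O (payoff 18).
The only mutual best response is (X, O); neither player gains by switching there.

(X, O)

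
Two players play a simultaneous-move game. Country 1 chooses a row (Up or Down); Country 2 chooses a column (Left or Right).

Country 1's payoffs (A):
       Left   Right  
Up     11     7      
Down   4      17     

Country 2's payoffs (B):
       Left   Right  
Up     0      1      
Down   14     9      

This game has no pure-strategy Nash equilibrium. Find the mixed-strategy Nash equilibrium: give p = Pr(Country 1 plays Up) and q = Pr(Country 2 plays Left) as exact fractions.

Each player's mixing probability is pinned down by making the *other* player indifferent.
Country 2 indifferent between Left and Right: p·0 + (1−p)·14 = p·1 + (1−p)·9 ⟹ 14 + (-14)p = 9 + (-8)p ⟹ p = 5/6.
Country 1 indifferent between Up and Down: q·11 + (1−q)·7 = q·4 + (1−q)·17 ⟹ 7 + 4q = 17 + (-13)q ⟹ q = 10/17.

p = 5/6, q = 10/17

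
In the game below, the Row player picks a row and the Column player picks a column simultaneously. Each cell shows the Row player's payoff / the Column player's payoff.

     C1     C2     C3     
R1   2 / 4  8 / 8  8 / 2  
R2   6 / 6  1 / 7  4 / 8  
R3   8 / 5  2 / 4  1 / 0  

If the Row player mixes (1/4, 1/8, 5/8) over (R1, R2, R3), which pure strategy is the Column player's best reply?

Compute the Column player's expected payoff from each pure strategy against the given mix.
C1: (1/4)·4 + (1/8)·6 + (5/8)·5 = 39/8
C2: (1/4)·8 + (1/8)·7 + (5/8)·4 = 43/8
C3: (1/4)·2 + (1/8)·8 + (5/8)·0 = 3/2
Highest expected payoff is 43/8, from C2.

C2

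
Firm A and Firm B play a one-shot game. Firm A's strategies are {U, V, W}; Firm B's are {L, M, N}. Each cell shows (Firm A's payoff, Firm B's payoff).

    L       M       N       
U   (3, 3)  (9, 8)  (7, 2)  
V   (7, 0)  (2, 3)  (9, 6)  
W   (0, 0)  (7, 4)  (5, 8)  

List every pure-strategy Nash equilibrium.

(U, M) and (V, N)

Check mutual best responses: a cell is a NE iff neither player can gain by unilaterally deviating.
Firm A's best responses — vs L: V (payoff 7); vs M: U (payoff 9); vs N: V (payoff 9).
Firm B's best responses — vs U: M (payoff 8); vs V: N (payoff 6); vs W: N (payoff 8).
Mutual best responses occur at (U, M) and (V, N); at each, neither player gains by switching.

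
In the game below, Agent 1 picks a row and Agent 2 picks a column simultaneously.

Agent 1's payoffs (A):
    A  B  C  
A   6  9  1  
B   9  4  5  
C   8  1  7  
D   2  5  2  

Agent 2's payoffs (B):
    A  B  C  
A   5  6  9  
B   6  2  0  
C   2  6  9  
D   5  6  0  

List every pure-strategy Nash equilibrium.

Check mutual best responses: a cell is a NE iff neither player can gain by unilaterally deviating.
Agent 1's best responses — vs A: B (payoff 9); vs B: A (payoff 9); vs C: C (payoff 7).
Agent 2's best responses — vs A: C (payoff 9); vs B: A (payoff 6); vs C: C (payoff 9); vs D: B (payoff 6).
Mutual best responses occur at (B, A) and (C, C); at each, neither player gains by switching.

(B, A) and (C, C)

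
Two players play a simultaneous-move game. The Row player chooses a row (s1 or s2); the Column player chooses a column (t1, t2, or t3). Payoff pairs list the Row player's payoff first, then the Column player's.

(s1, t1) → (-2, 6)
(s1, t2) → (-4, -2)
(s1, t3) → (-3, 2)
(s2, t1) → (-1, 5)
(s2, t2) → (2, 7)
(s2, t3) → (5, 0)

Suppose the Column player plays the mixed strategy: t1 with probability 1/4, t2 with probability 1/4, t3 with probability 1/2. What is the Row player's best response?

The Row player's best reply maximizes expected payoff against the mix.
s1: (1/4)·(-2) + (1/4)·(-4) + (1/2)·(-3) = -3
s2: (1/4)·(-1) + (1/4)·2 + (1/2)·5 = 11/4
Highest expected payoff is 11/4, from s2.

s2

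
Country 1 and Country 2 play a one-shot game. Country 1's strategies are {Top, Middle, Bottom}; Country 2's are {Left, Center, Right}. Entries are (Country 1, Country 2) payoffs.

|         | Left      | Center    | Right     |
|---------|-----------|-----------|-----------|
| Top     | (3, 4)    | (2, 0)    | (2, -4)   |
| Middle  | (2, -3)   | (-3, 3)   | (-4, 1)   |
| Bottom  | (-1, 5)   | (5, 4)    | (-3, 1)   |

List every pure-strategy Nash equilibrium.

(Top, Left)

Check mutual best responses: a cell is a NE iff neither player can gain by unilaterally deviating.
Country 1's best responses — vs Left: Top (payoff 3); vs Center: Bottom (payoff 5); vs Right: Top (payoff 2).
Country 2's best responses — vs Top: Left (payoff 4); vs Middle: Center (payoff 3); vs Bottom: Left (payoff 5).
The only mutual best response is (Top, Left); neither player gains by switching there.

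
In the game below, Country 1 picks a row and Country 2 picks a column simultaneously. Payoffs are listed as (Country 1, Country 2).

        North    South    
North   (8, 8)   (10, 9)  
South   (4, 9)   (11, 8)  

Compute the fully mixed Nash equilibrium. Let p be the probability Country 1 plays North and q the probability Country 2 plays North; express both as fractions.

Each player's mixing probability is pinned down by making the *other* player indifferent.
Country 2 indifferent between North and South: p·8 + (1−p)·9 = p·9 + (1−p)·8 ⟹ 9 + (-1)p = 8 + 1p ⟹ p = 1/2.
Country 1 indifferent between North and South: q·8 + (1−q)·10 = q·4 + (1−q)·11 ⟹ 10 + (-2)q = 11 + (-7)q ⟹ q = 1/5.

p = 1/2, q = 1/5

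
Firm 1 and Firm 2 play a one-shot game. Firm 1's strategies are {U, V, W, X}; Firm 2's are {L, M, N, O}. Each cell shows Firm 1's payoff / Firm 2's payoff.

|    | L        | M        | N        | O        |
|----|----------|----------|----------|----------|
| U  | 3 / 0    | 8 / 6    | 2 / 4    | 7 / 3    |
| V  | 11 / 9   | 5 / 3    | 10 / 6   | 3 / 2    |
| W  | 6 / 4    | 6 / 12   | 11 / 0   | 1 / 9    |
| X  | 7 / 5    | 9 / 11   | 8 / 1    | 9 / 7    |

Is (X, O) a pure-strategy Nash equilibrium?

Holding Firm 2 at O: Firm 1 gets 9 from X, versus 7 from U, 3 from V, 1 from W. No profitable deviation for Firm 1.
Holding Firm 1 at X: Firm 2 gets 7 from O but could get 11 by switching to M. Firm 2 has a profitable deviation.

No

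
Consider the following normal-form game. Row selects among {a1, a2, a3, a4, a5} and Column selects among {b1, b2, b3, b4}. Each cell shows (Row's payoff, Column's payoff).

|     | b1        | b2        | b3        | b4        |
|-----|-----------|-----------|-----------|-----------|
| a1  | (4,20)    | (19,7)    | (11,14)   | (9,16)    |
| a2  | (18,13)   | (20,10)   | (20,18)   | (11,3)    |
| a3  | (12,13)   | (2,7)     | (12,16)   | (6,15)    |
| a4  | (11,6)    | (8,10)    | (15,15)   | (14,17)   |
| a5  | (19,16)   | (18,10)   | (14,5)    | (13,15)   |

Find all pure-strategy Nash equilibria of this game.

(a2, b3), (a4, b4), and (a5, b1)

Check mutual best responses: a cell is a NE iff neither player can gain by unilaterally deviating.
Row's best responses — vs b1: a5 (payoff 19); vs b2: a2 (payoff 20); vs b3: a2 (payoff 20); vs b4: a4 (payoff 14).
Column's best responses — vs a1: b1 (payoff 20); vs a2: b3 (payoff 18); vs a3: b3 (payoff 16); vs a4: b4 (payoff 17); vs a5: b1 (payoff 16).
Mutual best responses occur at (a2, b3), (a4, b4), and (a5, b1); at each, neither player gains by switching.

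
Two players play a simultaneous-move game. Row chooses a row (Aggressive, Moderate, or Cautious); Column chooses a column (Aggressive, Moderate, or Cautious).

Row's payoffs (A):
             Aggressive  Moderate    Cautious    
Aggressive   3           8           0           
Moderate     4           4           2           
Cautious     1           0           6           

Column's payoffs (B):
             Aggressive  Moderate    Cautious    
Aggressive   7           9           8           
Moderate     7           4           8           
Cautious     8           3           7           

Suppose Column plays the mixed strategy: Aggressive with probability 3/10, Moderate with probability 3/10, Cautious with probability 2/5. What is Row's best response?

Compute Row's expected payoff from each pure strategy against the given mix.
Aggressive: (3/10)·3 + (3/10)·8 + (2/5)·0 = 33/10
Moderate: (3/10)·4 + (3/10)·4 + (2/5)·2 = 16/5
Cautious: (3/10)·1 + (3/10)·0 + (2/5)·6 = 27/10
Highest expected payoff is 33/10, from Aggressive.

Aggressive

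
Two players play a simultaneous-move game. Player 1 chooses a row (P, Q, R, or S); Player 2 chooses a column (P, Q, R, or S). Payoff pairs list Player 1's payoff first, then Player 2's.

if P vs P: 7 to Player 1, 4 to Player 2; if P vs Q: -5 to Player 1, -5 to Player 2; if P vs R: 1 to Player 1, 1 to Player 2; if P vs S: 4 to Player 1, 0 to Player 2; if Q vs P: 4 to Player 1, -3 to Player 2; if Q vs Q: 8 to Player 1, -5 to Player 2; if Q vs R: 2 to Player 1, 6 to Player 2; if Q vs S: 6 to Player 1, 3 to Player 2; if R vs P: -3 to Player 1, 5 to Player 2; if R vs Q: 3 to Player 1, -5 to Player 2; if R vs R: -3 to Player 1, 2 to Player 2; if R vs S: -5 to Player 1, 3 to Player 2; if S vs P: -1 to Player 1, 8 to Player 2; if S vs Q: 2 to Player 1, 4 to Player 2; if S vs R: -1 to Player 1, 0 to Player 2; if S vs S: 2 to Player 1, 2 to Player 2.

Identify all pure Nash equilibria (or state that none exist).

Find each player's best response to every opponent strategy; NE are the intersections.
Player 1's best responses — vs P: P (payoff 7); vs Q: Q (payoff 8); vs R: Q (payoff 2); vs S: Q (payoff 6).
Player 2's best responses — vs P: P (payoff 4); vs Q: R (payoff 6); vs R: P (payoff 5); vs S: P (payoff 8).
Mutual best responses occur at (P, P) and (Q, R); at each, neither player gains by switching.

(P, P) and (Q, R)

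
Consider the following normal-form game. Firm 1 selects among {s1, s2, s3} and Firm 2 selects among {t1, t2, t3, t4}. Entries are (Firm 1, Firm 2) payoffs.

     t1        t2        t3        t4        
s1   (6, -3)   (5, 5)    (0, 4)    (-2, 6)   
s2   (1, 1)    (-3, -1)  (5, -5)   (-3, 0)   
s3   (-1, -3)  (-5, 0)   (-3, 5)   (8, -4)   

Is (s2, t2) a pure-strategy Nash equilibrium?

Holding Firm 2 at t2: Firm 1 gets -3 from s2 but could get 5 by switching to s1. Firm 1 has a profitable deviation.

No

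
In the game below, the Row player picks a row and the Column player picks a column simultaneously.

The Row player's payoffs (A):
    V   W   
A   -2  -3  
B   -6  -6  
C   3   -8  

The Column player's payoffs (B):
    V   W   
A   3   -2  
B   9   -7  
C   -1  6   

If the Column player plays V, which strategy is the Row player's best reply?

With the Column player fixed at V, the Row player's payoffs are: A → -2, B → -6, C → 3.
The maximum is 3, achieved by C.

C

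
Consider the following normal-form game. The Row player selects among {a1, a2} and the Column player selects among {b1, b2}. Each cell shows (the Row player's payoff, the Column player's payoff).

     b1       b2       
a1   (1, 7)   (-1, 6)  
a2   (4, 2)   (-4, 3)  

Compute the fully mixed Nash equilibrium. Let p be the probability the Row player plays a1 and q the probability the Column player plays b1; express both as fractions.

In a mixed NE each player is indifferent between their pure strategies, so the opponent's mix sets the indifference.
The Column player indifferent between b1 and b2: p·7 + (1−p)·2 = p·6 + (1−p)·3 ⟹ 2 + 5p = 3 + 3p ⟹ p = 1/2.
The Row player indifferent between a1 and a2: q·1 + (1−q)·(-1) = q·4 + (1−q)·(-4) ⟹ (-1) + 2q = (-4) + 8q ⟹ q = 1/2.

p = 1/2, q = 1/2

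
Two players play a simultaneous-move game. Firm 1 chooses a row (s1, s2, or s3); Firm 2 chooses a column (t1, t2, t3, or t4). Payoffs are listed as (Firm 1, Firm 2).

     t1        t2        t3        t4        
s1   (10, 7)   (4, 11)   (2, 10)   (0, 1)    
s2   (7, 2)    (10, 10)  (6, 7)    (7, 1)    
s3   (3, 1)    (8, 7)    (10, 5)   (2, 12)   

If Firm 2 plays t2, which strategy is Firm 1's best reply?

s2

With Firm 2 fixed at t2, Firm 1's payoffs are: s1 → 4, s2 → 10, s3 → 8.
The maximum is 10, achieved by s2.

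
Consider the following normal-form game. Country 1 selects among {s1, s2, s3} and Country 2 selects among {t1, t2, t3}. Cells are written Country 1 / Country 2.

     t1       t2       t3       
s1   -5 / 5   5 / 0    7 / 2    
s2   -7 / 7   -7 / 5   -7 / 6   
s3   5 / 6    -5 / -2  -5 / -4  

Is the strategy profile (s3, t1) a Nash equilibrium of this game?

Holding Country 2 at t1: Country 1 gets 5 from s3, versus -5 from s1, -7 from s2. No profitable deviation for Country 1.
Holding Country 1 at s3: Country 2 gets 6 from t1, versus -2 from t2, -4 from t3. No profitable deviation for Country 2 either.

Yes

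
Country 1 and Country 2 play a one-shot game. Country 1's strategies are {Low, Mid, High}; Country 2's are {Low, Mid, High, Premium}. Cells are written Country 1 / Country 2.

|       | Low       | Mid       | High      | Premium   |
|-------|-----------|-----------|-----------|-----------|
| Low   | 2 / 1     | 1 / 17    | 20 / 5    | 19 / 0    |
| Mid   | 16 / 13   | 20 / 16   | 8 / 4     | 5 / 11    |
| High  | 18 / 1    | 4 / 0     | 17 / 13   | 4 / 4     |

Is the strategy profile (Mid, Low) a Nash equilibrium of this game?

No

Holding Country 2 at Low: Country 1 gets 16 from Mid but could get 18 by switching to High. Country 1 has a profitable deviation.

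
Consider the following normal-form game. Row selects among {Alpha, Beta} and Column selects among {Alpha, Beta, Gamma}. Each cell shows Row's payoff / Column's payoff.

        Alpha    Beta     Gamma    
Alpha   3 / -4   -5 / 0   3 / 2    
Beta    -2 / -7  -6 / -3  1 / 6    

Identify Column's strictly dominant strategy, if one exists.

Gamma

A strategy is strictly dominant if it gives Column a strictly higher payoff than every other strategy, against every choice by the opponent.
Gamma strictly dominates: vs Alpha: 2 > each of {-4, 0}; vs Beta: 6 > each of {-7, -3}.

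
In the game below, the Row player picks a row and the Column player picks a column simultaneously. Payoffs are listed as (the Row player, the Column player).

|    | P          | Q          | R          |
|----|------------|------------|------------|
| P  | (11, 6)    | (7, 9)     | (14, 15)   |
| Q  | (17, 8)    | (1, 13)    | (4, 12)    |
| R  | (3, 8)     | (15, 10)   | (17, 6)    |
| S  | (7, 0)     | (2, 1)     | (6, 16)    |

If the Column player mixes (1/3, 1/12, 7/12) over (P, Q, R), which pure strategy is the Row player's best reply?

Compute the Row player's expected payoff from each pure strategy against the given mix.
P: (1/3)·11 + (1/12)·7 + (7/12)·14 = 149/12
Q: (1/3)·17 + (1/12)·1 + (7/12)·4 = 97/12
R: (1/3)·3 + (1/12)·15 + (7/12)·17 = 73/6
S: (1/3)·7 + (1/12)·2 + (7/12)·6 = 6
Highest expected payoff is 149/12, from P.

P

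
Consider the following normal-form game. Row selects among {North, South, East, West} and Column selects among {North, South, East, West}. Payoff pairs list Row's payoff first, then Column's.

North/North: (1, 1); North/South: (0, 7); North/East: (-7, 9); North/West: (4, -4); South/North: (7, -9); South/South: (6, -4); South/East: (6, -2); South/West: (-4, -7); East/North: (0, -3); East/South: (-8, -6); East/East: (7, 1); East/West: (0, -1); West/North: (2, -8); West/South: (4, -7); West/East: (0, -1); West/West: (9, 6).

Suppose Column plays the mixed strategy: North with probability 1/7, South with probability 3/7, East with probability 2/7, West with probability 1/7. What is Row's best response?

South

Compute Row's expected payoff from each pure strategy against the given mix.
North: (1/7)·1 + (3/7)·0 + (2/7)·(-7) + (1/7)·4 = -9/7
South: (1/7)·7 + (3/7)·6 + (2/7)·6 + (1/7)·(-4) = 33/7
East: (1/7)·0 + (3/7)·(-8) + (2/7)·7 + (1/7)·0 = -10/7
West: (1/7)·2 + (3/7)·4 + (2/7)·0 + (1/7)·9 = 23/7
Highest expected payoff is 33/7, from South.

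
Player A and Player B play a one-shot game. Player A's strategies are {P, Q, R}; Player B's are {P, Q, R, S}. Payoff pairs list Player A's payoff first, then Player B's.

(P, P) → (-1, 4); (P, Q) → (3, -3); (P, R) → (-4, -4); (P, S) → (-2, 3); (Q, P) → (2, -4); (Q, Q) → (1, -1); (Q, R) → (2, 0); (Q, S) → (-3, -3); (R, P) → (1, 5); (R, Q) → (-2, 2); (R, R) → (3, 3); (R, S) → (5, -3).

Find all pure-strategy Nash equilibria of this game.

Find each player's best response to every opponent strategy; NE are the intersections.
Player A's best responses — vs P: Q (payoff 2); vs Q: P (payoff 3); vs R: R (payoff 3); vs S: R (payoff 5).
Player B's best responses — vs P: P (payoff 4); vs Q: R (payoff 0); vs R: P (payoff 5).
No cell has both players best-responding. For instance, Player A's best reply to R is R, but against R Player B prefers P over R.

There is no pure-strategy Nash equilibrium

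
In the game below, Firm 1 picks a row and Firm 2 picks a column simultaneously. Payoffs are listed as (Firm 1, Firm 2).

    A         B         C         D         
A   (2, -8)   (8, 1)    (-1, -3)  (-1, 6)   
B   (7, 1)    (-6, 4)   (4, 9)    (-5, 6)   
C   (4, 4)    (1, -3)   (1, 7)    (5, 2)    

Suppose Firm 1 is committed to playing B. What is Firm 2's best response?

With Firm 1 fixed at B, Firm 2's payoffs are: A → 1, B → 4, C → 9, D → 6.
The maximum is 9, achieved by C.

C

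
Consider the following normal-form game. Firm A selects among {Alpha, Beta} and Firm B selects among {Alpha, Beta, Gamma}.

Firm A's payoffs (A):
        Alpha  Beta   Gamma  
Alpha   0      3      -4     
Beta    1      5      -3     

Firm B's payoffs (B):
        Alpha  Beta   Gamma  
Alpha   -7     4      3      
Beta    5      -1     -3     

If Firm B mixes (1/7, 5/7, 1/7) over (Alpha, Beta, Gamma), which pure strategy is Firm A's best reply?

Beta

Compute Firm A's expected payoff from each pure strategy against the given mix.
Alpha: (1/7)·0 + (5/7)·3 + (1/7)·(-4) = 11/7
Beta: (1/7)·1 + (5/7)·5 + (1/7)·(-3) = 23/7
Highest expected payoff is 23/7, from Beta.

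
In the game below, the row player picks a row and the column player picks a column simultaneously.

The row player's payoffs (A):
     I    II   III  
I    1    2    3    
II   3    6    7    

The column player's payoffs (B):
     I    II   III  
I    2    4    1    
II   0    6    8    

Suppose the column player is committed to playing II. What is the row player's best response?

II

With the column player fixed at II, the row player's payoffs are: I → 2, II → 6.
The maximum is 6, achieved by II.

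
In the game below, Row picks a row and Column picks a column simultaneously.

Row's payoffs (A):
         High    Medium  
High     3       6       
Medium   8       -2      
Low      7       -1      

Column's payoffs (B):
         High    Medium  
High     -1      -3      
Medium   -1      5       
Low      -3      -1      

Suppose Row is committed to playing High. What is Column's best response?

With Row fixed at High, Column's payoffs are: High → -1, Medium → -3.
The maximum is -1, achieved by High.

High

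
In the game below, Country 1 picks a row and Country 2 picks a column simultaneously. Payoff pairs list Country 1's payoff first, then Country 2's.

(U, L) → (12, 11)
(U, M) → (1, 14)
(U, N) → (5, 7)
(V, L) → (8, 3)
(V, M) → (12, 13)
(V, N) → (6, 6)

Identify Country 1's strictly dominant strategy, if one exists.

A strategy is strictly dominant if it gives Country 1 a strictly higher payoff than every other strategy, against every choice by the opponent.
U is not dominant: against M, V gives 12 > 1.
V is not dominant: against L, U gives 12 > 8.
No single strategy is best against every opponent action.

None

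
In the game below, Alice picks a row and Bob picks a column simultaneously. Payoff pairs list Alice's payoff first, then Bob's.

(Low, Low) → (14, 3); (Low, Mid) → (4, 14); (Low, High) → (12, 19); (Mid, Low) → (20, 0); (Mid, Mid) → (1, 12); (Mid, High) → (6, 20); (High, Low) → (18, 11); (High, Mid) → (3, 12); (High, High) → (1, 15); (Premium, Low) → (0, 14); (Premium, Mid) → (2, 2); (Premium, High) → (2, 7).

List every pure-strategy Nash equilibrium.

(Low, High)

Check mutual best responses: a cell is a NE iff neither player can gain by unilaterally deviating.
Alice's best responses — vs Low: Mid (payoff 20); vs Mid: Low (payoff 4); vs High: Low (payoff 12).
Bob's best responses — vs Low: High (payoff 19); vs Mid: High (payoff 20); vs High: High (payoff 15); vs Premium: Low (payoff 14).
The only mutual best response is (Low, High); neither player gains by switching there.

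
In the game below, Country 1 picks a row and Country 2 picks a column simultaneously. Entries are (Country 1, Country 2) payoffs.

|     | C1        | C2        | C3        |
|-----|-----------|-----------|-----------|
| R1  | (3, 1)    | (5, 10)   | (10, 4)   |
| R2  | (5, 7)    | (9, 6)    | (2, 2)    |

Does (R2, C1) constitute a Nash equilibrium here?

Yes

Holding Country 2 at C1: Country 1 gets 5 from R2, versus 3 from R1. No profitable deviation for Country 1.
Holding Country 1 at R2: Country 2 gets 7 from C1, versus 6 from C2, 2 from C3. No profitable deviation for Country 2 either.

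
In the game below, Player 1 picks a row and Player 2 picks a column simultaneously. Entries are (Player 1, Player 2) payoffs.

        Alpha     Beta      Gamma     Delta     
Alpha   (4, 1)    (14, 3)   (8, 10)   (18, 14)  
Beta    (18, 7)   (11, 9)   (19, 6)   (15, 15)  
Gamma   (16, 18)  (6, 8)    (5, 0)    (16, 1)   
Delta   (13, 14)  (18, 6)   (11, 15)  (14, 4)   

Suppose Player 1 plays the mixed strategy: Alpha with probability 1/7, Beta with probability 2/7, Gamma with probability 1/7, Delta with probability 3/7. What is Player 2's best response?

Alpha

Player 2's best reply maximizes expected payoff against the mix.
Alpha: (1/7)·1 + (2/7)·7 + (1/7)·18 + (3/7)·14 = 75/7
Beta: (1/7)·3 + (2/7)·9 + (1/7)·8 + (3/7)·6 = 47/7
Gamma: (1/7)·10 + (2/7)·6 + (1/7)·0 + (3/7)·15 = 67/7
Delta: (1/7)·14 + (2/7)·15 + (1/7)·1 + (3/7)·4 = 57/7
Highest expected payoff is 75/7, from Alpha.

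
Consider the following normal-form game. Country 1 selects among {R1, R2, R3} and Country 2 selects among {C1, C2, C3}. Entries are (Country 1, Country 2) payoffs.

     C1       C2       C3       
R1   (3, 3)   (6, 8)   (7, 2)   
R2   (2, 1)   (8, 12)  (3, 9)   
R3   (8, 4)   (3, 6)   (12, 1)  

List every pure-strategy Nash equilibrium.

A profile is a Nash equilibrium when each player is best-responding to the other.
Country 1's best responses — vs C1: R3 (payoff 8); vs C2: R2 (payoff 8); vs C3: R3 (payoff 12).
Country 2's best responses — vs R1: C2 (payoff 8); vs R2: C2 (payoff 12); vs R3: C2 (payoff 6).
The only mutual best response is (R2, C2); neither player gains by switching there.

(R2, C2)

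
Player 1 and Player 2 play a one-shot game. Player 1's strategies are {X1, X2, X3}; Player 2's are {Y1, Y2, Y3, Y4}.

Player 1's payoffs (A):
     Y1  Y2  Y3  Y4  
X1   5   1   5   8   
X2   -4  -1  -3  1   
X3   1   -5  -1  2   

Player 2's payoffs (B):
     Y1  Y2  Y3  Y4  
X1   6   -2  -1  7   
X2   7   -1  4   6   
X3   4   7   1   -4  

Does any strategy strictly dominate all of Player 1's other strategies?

X1

Check whether one of Player 1's strategies beats all alternatives regardless of what the opponent does.
X1 strictly dominates: vs Y1: 5 > each of {-4, 1}; vs Y2: 1 > each of {-1, -5}; vs Y3: 5 > each of {-3, -1}; vs Y4: 8 > each of {1, 2}.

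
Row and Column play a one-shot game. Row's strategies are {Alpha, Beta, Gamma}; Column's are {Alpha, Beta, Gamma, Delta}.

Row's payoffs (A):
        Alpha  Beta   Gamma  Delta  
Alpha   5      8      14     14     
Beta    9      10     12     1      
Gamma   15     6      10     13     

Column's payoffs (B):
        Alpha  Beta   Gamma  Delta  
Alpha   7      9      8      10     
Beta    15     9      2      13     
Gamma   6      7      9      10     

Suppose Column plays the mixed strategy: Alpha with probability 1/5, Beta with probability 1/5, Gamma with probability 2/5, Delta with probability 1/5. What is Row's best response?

Alpha

Row's best reply maximizes expected payoff against the mix.
Alpha: (1/5)·5 + (1/5)·8 + (2/5)·14 + (1/5)·14 = 11
Beta: (1/5)·9 + (1/5)·10 + (2/5)·12 + (1/5)·1 = 44/5
Gamma: (1/5)·15 + (1/5)·6 + (2/5)·10 + (1/5)·13 = 54/5
Highest expected payoff is 11, from Alpha.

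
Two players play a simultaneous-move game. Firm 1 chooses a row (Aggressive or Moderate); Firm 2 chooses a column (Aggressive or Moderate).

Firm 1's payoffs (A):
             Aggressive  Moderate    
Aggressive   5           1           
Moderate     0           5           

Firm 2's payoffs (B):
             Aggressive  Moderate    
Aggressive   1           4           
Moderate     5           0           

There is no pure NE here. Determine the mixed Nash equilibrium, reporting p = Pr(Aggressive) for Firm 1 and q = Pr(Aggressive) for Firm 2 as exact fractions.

Each player's mixing probability is pinned down by making the *other* player indifferent.
Firm 2 indifferent between Aggressive and Moderate: p·1 + (1−p)·5 = p·4 + (1−p)·0 ⟹ 5 + (-4)p = 0 + 4p ⟹ p = 5/8.
Firm 1 indifferent between Aggressive and Moderate: q·5 + (1−q)·1 = q·0 + (1−q)·5 ⟹ 1 + 4q = 5 + (-5)q ⟹ q = 4/9.

p = 5/8, q = 4/9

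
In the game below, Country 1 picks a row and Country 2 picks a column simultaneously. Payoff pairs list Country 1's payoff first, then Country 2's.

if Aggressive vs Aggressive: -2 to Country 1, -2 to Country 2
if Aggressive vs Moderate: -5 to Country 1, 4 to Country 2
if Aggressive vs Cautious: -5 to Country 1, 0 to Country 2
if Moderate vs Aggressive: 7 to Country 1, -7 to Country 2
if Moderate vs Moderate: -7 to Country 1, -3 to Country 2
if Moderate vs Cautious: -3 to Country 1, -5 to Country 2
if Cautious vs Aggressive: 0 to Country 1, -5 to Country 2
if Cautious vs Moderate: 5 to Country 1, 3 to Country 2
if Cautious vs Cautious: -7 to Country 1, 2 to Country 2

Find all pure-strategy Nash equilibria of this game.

(Cautious, Moderate)

A profile is a Nash equilibrium when each player is best-responding to the other.
Country 1's best responses — vs Aggressive: Moderate (payoff 7); vs Moderate: Cautious (payoff 5); vs Cautious: Moderate (payoff -3).
Country 2's best responses — vs Aggressive: Moderate (payoff 4); vs Moderate: Moderate (payoff -3); vs Cautious: Moderate (payoff 3).
The only mutual best response is (Cautious, Moderate); neither player gains by switching there.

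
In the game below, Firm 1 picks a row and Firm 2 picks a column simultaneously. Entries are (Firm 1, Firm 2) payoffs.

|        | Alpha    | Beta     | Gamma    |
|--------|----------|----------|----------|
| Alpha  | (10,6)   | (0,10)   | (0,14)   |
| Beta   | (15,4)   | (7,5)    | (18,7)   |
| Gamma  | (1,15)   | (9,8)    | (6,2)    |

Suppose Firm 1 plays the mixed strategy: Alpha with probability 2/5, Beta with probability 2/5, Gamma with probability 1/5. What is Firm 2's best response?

Gamma

Firm 2's best reply maximizes expected payoff against the mix.
Alpha: (2/5)·6 + (2/5)·4 + (1/5)·15 = 7
Beta: (2/5)·10 + (2/5)·5 + (1/5)·8 = 38/5
Gamma: (2/5)·14 + (2/5)·7 + (1/5)·2 = 44/5
Highest expected payoff is 44/5, from Gamma.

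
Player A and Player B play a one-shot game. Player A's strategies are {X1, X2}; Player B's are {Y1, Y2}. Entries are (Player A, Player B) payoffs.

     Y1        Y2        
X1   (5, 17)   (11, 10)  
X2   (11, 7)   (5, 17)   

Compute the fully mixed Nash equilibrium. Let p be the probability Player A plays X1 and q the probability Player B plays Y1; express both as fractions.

Each player's mixing probability is pinned down by making the *other* player indifferent.
Player B indifferent between Y1 and Y2: p·17 + (1−p)·7 = p·10 + (1−p)·17 ⟹ 7 + 10p = 17 + (-7)p ⟹ p = 10/17.
Player A indifferent between X1 and X2: q·5 + (1−q)·11 = q·11 + (1−q)·5 ⟹ 11 + (-6)q = 5 + 6q ⟹ q = 1/2.

p = 10/17, q = 1/2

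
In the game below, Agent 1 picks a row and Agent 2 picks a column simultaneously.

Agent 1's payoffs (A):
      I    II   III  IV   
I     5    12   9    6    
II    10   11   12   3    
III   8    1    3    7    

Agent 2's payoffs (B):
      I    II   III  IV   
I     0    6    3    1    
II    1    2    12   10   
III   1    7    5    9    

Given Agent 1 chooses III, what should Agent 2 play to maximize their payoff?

With Agent 1 fixed at III, Agent 2's payoffs are: I → 1, II → 7, III → 5, IV → 9.
The maximum is 9, achieved by IV.

IV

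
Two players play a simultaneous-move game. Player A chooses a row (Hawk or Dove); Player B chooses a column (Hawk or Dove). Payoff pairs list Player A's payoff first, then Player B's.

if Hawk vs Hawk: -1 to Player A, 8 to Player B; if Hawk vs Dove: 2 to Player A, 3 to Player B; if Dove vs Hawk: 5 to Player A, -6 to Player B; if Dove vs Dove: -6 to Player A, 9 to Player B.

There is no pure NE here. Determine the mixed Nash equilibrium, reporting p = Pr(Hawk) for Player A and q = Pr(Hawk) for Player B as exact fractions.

p = 3/4, q = 4/7

Each player's mixing probability is pinned down by making the *other* player indifferent.
Player B indifferent between Hawk and Dove: p·8 + (1−p)·(-6) = p·3 + (1−p)·9 ⟹ (-6) + 14p = 9 + (-6)p ⟹ p = 3/4.
Player A indifferent between Hawk and Dove: q·(-1) + (1−q)·2 = q·5 + (1−q)·(-6) ⟹ 2 + (-3)q = (-6) + 11q ⟹ q = 4/7.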